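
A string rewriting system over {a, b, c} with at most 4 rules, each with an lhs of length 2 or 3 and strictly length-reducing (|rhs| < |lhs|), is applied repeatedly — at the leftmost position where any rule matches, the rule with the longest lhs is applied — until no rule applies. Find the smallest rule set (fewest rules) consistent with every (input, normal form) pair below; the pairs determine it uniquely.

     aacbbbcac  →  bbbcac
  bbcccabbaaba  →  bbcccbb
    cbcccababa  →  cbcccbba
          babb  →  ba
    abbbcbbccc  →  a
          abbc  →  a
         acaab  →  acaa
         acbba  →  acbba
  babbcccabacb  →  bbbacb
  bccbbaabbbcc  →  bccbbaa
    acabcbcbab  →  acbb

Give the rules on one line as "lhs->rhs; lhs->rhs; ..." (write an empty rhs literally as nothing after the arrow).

  | aacbbbcac => bbbcac
  | bbcccabbaaba => bbcccabaaba => bbcccbaba => bbcccbb
  | cbcccababa => cbcccbba
  | babb => bab => ba

aac->; ab->a; aba->b; abc->ab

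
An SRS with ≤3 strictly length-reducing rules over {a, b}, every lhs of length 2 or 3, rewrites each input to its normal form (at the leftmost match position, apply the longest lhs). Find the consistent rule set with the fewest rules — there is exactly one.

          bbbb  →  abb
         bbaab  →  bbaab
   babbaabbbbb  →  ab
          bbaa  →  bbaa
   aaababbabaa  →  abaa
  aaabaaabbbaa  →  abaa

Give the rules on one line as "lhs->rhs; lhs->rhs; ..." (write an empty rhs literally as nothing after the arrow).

  | bbbb => abb
  | bbaab
  | babbaabbbbb => abbaabbbbb => abbaaabbb => abbabbb => ababbb => aabbb => aaab => ab
  | bbaa

aaa->a; bab->ab; bbb->ab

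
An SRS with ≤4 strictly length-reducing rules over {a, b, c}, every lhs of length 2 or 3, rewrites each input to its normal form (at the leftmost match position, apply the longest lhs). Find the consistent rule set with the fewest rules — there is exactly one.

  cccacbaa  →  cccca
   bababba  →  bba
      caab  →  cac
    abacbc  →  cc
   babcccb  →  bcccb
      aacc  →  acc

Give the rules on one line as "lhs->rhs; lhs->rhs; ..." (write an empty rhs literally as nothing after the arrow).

  | cccacbaa => ccccaa => cccca
  | bababba => babba => bba
  | caab => cac
  | abacbc => acbc => cc

aa->a; aab->ac; ab->; acb->c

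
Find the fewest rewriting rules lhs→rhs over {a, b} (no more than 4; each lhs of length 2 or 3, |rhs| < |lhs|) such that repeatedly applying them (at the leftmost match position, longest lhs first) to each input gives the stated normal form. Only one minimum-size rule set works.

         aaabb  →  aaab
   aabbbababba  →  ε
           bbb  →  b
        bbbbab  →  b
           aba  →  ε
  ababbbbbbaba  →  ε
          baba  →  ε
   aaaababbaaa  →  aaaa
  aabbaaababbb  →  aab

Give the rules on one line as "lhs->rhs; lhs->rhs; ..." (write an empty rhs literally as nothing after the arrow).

  | aaabb => aaab
  | aabbbababba => aabbababba => aabababba => ababba => bba => ba => ε
  | bbb => bb => b
  | bbbbab => bbbab => bbab => bab => b

aba->; ba->; bb->b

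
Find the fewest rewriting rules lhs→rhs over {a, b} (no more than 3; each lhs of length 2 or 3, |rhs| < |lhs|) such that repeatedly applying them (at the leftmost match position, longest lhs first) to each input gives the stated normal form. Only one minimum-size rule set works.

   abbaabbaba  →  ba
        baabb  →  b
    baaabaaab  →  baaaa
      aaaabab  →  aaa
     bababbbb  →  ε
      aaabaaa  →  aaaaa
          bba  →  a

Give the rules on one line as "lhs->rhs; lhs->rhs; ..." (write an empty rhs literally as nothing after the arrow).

  | abbaabbaba => baabbaba => bababa => baba => ba
  | baabb => bab => b
  | baaabaaab => baaaaab => baaaa
  | aaaabab => aaaab => aaa

ab->; bb->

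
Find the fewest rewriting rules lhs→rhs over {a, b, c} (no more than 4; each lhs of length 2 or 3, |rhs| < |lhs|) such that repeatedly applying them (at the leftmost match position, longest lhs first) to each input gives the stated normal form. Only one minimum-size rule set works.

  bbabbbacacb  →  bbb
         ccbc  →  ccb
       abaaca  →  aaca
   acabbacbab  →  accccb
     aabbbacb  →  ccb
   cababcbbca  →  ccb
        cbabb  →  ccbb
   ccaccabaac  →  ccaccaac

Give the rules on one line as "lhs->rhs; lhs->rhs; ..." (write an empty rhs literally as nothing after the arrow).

ab->; ba->c; bc->b

  | bbabbbacacb => bcbbbacacb => bbbbacacb => bbbccacb => bbbcacb => bbbacb => bbccb => bbcb => bbb
  | ccbc => ccb
  | abaaca => aaca
  | acabbacbab => acbacbab => acccbab => accccb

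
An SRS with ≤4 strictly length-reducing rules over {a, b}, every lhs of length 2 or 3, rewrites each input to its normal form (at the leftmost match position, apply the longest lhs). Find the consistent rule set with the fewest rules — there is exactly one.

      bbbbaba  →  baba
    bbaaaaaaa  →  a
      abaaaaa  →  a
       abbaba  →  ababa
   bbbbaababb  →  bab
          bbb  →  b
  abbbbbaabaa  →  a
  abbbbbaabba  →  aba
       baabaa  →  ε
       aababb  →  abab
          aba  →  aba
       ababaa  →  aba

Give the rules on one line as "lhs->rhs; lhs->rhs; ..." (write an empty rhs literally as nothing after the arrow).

aa->a; baa->; bb->b

  | bbbbaba => bbbaba => bbaba => baba
  | bbaaaaaaa => baaaaaaa => aaaaa => aaaa => aaa => aa => a
  | abaaaaa => aaaa => aaa => aa => a
  | abbaba => ababa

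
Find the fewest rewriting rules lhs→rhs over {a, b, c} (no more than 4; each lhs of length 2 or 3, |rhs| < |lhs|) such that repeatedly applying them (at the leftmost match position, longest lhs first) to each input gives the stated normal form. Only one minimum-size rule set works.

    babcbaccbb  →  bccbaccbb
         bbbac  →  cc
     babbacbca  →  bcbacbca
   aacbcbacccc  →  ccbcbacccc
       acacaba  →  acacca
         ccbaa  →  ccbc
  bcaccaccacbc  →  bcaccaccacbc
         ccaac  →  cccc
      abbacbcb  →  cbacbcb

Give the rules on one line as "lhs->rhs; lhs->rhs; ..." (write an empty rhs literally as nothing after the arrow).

  | babcbaccbb => bccbaccbb
  | bbbac => aac => cc
  | babbacbca => bcbacbca
  | aacbcbacccc => ccbcbacccc

aa->c; ab->c; bbb->a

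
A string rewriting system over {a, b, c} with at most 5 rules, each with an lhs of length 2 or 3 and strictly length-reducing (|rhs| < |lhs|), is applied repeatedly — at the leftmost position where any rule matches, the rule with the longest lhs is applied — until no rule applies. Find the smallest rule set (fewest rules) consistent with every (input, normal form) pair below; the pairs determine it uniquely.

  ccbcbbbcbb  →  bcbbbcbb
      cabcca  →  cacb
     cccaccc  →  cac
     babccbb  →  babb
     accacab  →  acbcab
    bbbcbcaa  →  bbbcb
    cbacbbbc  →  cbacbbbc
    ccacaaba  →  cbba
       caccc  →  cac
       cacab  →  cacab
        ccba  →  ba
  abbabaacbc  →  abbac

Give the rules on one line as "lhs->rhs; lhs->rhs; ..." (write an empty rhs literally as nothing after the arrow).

aa->c; abc->ac; cc->; cca->cb

  | ccbcbbbcbb => bcbbbcbb
  | cabcca => cacca => cacb
  | cccaccc => caccc => cac
  | babccbb => baccbb => babb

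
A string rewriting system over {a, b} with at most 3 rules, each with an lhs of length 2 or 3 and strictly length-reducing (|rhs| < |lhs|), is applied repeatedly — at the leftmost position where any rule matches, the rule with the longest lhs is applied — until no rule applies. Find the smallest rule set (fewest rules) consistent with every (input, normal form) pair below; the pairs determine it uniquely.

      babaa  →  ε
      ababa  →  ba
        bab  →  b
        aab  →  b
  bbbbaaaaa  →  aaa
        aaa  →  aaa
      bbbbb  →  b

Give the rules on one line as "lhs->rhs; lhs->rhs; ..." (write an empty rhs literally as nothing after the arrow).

  | babaa => bbaa => baa => ε
  | ababa => baba => bba => ba
  | bab => bb => b
  | aab => ab => b

ab->b; baa->; bb->b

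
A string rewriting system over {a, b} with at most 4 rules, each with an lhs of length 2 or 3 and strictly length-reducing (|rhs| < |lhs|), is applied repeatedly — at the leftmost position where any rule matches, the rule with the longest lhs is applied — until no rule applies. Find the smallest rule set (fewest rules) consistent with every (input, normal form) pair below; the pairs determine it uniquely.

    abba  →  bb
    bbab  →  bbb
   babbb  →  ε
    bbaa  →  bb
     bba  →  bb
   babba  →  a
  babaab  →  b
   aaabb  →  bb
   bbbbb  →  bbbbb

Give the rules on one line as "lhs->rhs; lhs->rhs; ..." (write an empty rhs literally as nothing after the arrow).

  | abba => bba => bb
  | bbab => bbb
  | babbb => babb => bab => ba => ε
  | bbaa => bba => bb

ab->b; ba->; bab->ba; bba->bb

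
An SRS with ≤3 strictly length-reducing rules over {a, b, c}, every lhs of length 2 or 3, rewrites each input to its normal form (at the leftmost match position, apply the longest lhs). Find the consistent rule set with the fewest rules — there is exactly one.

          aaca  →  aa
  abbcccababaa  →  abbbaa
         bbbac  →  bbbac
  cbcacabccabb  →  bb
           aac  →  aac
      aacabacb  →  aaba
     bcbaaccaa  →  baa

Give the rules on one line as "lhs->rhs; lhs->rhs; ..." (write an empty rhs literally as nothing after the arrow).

ca->; cb->

  | aaca => aa
  | abbcccababaa => abbccbabaa => abbcabaa => abbbaa
  | bbbac
  | cbcacabccabb => cacabccabb => cabccabb => bccabb => bcbb => bb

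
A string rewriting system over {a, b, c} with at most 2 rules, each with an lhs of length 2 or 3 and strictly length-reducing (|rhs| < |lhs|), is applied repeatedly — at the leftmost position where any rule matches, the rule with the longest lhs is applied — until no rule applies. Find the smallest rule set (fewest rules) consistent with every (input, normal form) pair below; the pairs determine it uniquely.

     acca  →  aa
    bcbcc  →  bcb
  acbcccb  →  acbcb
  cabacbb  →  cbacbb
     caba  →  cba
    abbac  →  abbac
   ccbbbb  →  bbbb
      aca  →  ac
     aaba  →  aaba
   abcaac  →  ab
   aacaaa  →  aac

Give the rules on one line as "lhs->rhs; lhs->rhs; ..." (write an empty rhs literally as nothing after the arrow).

ca->c; cc->

  | acca => aa
  | bcbcc => bcb
  | acbcccb => acbcb
  | cabacbb => cbacbb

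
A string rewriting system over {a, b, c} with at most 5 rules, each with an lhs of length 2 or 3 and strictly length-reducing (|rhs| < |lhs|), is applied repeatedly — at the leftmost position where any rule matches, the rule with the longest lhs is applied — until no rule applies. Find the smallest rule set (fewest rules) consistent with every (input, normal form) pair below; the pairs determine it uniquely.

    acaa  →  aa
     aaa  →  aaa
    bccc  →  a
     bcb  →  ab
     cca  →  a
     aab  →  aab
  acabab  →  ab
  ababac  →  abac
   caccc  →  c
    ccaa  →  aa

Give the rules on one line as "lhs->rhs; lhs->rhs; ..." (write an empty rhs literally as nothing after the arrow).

bab->b; bc->a; ca->; cc->

  | acaa => aa
  | aaa
  | bccc => acc => a
  | bcb => ab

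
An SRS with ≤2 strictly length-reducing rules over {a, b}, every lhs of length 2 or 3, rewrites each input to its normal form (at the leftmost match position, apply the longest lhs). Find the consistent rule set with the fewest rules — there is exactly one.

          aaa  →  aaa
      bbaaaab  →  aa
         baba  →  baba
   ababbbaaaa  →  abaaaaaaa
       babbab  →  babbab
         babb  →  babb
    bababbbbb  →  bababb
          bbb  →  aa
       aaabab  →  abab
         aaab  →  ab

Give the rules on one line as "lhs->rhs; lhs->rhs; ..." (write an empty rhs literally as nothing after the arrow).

  | aaa
  | bbaaaab => bbaab => bbb => aa
  | baba
  | ababbbaaaa => abaaaaaaa

aab->b; bbb->aa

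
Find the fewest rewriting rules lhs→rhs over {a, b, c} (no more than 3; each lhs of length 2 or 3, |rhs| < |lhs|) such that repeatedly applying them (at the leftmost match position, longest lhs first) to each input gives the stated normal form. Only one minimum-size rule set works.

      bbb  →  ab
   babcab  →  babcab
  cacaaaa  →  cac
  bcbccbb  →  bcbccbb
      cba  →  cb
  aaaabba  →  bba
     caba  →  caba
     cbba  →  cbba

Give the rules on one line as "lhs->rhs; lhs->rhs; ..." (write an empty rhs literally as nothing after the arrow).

aa->; bbb->ab; cba->cb

  | bbb => ab
  | babcab
  | cacaaaa => cacaa => cac
  | bcbccbb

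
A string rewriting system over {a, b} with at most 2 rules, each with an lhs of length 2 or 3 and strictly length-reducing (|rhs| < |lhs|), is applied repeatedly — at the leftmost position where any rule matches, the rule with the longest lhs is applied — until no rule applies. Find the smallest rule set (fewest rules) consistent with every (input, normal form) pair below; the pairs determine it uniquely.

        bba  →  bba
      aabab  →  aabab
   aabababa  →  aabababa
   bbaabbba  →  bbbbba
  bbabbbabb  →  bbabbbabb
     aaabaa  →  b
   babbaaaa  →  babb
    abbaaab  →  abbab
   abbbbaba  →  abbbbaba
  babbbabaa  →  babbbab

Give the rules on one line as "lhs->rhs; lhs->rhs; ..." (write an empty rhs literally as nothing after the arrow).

aaa->; baa->b

  | bba
  | aabab
  | aabababa
  | bbaabbba => bbbbba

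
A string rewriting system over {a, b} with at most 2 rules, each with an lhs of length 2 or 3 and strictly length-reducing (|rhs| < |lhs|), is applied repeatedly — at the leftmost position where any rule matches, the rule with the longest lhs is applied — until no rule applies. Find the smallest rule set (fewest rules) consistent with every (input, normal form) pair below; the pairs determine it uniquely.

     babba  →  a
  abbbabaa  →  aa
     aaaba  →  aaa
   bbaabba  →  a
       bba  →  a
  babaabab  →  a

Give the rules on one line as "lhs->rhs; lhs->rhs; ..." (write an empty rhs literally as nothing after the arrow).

  | babba => abba => ba => a
  | abbbabaa => bbabaa => babaa => abaa => aa
  | aaaba => aaa
  | bbaabba => baabba => aabba => aba => a

ab->; ba->a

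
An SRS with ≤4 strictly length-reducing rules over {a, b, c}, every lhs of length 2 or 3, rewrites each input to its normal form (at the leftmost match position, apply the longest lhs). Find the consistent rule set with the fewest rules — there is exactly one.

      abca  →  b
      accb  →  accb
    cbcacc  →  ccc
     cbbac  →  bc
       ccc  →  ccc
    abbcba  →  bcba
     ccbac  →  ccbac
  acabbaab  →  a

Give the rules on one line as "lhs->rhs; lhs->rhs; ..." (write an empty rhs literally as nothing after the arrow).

  | abca => ca => b
  | accb
  | cbcacc => cbbcc => ccc
  | cbbac => cac => bc

ab->; bb->; ca->b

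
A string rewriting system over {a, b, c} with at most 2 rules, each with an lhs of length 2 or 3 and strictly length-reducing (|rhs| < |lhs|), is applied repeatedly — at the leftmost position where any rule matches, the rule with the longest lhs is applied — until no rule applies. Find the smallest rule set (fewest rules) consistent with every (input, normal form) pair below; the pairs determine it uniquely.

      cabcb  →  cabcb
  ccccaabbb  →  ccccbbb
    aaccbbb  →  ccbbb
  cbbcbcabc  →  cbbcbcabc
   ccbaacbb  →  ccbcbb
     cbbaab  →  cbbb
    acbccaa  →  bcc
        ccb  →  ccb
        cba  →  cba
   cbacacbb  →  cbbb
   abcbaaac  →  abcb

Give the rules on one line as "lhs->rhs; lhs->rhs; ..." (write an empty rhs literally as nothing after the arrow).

aa->; ac->

  | cabcb
  | ccccaabbb => ccccbbb
  | aaccbbb => ccbbb
  | cbbcbcabc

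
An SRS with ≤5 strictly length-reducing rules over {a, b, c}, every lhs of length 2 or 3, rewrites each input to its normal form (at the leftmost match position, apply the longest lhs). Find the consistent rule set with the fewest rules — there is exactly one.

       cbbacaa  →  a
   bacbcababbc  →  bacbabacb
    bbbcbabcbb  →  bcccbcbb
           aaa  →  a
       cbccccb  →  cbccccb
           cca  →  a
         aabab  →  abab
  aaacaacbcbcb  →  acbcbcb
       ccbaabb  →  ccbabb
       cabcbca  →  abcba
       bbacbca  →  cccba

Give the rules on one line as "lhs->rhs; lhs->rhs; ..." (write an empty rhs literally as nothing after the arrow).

  | cbbacaa => ccccaa => cccaa => ccaa => caa => aa => a
  | bacbcababbc => bacbababbc => bacbabacb
  | bbbcbabcbb => bcbbabcbb => bcccbcbb
  | aaa => aa => a

aa->a; bba->cc; bbc->cb; ca->a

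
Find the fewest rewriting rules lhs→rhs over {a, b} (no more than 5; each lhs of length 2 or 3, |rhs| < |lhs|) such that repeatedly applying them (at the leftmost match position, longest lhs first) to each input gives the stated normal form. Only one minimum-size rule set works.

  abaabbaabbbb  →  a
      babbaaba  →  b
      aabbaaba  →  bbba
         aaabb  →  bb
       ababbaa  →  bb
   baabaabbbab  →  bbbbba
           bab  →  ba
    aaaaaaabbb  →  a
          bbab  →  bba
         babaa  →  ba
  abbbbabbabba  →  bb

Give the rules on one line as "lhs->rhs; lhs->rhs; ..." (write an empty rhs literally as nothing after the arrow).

  | abaabbaabbbb => abbaabbbb => abaabbbb => abbbb => abbb => abb => ab => a
  | babbaaba => babaaba => baba => b
  | aabbaaba => bbaaba => bbba
  | aaabb => bb

aa->; aaa->; ab->a; aba->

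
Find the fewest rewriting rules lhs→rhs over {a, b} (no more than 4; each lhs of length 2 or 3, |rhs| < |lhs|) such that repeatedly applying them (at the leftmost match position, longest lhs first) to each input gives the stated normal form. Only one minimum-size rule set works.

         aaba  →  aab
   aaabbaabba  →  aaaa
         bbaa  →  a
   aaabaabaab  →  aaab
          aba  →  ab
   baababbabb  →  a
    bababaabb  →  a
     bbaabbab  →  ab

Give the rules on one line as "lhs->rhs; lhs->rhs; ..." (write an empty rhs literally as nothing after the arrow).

  | aaba => aab
  | aaabbaabba => aaaabba => aaaa
  | bbaa => a
  | aaabaabaab => aaababaab => aaabaab => aaabab => aaab

ba->b; bab->b; bb->a; bba->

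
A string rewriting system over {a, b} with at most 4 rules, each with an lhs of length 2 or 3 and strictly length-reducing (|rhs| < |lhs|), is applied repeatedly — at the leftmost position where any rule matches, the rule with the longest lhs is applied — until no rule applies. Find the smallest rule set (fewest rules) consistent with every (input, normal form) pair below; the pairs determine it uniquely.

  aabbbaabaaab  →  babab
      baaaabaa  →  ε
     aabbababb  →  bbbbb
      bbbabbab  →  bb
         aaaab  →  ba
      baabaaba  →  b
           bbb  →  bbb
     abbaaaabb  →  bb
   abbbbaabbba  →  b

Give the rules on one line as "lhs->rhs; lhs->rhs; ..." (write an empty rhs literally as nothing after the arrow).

  | aabbbaabaaab => babbaabaaab => bbbaabaaab => babaaab => babab
  | baaaabaa => baabaa => bbaaa => aa => ε
  | aabbababb => babababb => bababbb => babbbb => bbbbb
  | bbbabbab => bbbab => bb

aa->; aab->ba; abb->bb; bba->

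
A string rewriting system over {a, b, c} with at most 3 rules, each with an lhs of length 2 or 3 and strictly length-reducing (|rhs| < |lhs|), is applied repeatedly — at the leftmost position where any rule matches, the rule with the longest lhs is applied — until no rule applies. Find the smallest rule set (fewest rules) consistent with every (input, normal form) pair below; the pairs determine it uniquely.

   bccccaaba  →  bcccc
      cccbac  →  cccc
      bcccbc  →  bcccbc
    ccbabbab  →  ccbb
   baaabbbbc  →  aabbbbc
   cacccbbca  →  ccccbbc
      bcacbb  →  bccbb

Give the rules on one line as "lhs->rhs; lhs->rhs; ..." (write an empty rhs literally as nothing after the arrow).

  | bccccaaba => bccccaba => bccccba => bcccc
  | cccbac => cccc
  | bcccbc
  | ccbabbab => ccbbab => ccbb

ba->; ca->c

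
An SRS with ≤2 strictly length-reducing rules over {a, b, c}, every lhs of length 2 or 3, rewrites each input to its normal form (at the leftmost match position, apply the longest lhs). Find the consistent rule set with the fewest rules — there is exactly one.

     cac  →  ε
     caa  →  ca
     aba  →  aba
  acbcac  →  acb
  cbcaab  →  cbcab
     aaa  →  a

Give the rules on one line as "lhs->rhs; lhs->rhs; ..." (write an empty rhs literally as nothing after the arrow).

aa->a; cac->

  | cac => ε
  | caa => ca
  | aba
  | acbcac => acb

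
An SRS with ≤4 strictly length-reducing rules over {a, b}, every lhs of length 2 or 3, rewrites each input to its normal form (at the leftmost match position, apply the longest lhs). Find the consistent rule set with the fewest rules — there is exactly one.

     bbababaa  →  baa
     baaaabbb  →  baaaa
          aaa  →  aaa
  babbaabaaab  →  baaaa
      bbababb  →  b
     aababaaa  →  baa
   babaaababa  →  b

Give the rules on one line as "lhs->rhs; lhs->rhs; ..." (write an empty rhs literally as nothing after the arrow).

ab->a; aba->bb; abb->a; bb->b

  | bbababaa => bababaa => bbbbaa => bbbaa => bbaa => baa
  | baaaabbb => baaaab => baaaa
  | aaa
  | babbaabaaab => baaabaaab => baabbaab => baaaab => baaaa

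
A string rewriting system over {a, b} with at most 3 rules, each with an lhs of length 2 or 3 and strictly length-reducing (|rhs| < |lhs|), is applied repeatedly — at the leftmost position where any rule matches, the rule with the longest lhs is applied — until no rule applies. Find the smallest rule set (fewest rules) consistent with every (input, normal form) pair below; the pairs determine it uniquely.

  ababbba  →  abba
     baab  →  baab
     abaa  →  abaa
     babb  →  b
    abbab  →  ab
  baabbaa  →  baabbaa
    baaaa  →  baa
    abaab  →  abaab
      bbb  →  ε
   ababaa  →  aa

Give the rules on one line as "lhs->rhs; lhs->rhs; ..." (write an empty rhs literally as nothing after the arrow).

aaa->aa; bab->; bbb->

  | ababbba => abba
  | baab
  | abaa
  | babb => b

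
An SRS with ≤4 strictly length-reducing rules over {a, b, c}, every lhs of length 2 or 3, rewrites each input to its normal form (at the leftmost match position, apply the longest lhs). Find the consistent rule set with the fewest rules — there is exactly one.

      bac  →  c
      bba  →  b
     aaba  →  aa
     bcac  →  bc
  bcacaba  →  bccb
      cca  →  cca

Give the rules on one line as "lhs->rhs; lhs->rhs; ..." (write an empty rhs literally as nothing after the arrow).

ac->; aca->cb; ba->

  | bac => c
  | bba => b
  | aaba => aa
  | bcac => bc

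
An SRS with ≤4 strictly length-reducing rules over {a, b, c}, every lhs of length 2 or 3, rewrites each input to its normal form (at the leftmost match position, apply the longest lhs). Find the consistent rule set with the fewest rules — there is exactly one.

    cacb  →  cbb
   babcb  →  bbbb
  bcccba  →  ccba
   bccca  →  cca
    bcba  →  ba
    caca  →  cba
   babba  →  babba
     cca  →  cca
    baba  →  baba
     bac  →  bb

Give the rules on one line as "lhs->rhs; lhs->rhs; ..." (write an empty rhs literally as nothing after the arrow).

abc->bb; ac->b; bc->

  | cacb => cbb
  | babcb => bbbb
  | bcccba => ccba
  | bccca => cca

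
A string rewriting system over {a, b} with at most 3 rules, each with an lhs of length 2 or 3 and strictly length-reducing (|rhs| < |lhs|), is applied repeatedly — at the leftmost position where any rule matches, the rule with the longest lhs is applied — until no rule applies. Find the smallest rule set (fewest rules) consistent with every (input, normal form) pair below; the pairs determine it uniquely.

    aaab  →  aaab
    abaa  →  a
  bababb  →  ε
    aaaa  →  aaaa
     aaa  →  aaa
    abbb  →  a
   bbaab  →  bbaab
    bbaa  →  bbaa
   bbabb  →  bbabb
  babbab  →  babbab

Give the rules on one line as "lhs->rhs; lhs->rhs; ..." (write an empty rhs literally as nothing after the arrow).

  | aaab
  | abaa => a
  | bababb => bbb => ε
  | aaaa

aba->; bbb->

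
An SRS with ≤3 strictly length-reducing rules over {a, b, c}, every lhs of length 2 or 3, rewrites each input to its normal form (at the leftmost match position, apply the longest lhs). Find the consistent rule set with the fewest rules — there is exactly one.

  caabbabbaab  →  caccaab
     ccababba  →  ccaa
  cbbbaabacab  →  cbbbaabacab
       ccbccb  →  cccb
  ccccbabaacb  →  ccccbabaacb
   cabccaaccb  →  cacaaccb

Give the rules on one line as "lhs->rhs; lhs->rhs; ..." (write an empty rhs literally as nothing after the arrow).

abb->c; bc->

  | caabbabbaab => cacabbaab => caccaab
  | ccababba => ccabca => ccaa
  | cbbbaabacab
  | ccbccb => cccb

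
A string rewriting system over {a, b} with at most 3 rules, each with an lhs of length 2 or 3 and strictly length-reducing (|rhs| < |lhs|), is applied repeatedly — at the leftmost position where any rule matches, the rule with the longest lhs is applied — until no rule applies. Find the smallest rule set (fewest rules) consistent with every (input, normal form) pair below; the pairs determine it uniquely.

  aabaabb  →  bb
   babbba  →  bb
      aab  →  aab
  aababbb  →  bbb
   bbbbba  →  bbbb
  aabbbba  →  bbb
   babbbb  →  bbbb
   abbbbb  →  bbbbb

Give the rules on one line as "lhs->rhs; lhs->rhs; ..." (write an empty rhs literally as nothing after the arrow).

abb->bb; ba->

  | aabaabb => aaabb => aabb => abb => bb
  | babbba => bbba => bb
  | aab
  | aababbb => aabbb => abbb => bbb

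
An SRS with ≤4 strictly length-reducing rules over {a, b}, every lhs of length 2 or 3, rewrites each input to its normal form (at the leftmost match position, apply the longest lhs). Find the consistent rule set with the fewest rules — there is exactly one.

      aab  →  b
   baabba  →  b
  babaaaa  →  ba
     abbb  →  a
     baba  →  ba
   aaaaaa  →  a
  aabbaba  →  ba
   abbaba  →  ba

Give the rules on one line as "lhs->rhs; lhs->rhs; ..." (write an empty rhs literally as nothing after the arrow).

  | aab => b
  | baabba => bbba => b
  | babaaaa => baaaaa => baaaa => baaa => baa => ba
  | abbb => abb => ab => a

aa->a; aab->b; ab->a; bba->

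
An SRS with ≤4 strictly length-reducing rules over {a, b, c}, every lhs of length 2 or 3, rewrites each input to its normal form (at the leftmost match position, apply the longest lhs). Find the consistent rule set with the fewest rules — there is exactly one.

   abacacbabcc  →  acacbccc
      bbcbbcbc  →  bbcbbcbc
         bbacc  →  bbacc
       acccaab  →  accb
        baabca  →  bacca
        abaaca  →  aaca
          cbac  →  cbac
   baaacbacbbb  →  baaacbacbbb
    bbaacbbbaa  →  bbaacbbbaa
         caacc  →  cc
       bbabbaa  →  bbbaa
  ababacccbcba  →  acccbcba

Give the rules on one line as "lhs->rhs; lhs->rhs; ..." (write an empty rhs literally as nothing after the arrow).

  | abacacbabcc => acacbabcc => acacbccc
  | bbcbbcbc
  | bbacc
  | acccaab => accb

ab->; abc->cc; caa->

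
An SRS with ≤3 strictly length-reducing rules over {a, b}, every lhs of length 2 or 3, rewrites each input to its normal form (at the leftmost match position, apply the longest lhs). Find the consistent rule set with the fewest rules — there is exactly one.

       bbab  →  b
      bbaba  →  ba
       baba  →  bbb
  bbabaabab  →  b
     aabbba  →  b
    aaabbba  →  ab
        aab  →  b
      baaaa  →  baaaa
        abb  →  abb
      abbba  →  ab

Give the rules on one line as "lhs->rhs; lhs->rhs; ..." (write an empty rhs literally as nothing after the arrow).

aab->b; aba->bb; bba->

  | bbab => b
  | bbaba => ba
  | baba => bbb
  | bbabaabab => baabab => bbab => b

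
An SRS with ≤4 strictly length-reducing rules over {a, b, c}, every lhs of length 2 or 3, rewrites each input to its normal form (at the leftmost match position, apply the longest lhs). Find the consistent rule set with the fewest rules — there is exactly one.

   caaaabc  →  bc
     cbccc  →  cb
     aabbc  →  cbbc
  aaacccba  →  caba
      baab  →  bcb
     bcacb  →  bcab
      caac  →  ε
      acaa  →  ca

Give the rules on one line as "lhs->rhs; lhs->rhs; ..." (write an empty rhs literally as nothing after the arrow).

aa->c; ac->a; ccc->

  | caaaabc => ccaabc => cccbc => bc
  | cbccc => cb
  | aabbc => cbbc
  | aaacccba => cacccba => caccba => cacba => caba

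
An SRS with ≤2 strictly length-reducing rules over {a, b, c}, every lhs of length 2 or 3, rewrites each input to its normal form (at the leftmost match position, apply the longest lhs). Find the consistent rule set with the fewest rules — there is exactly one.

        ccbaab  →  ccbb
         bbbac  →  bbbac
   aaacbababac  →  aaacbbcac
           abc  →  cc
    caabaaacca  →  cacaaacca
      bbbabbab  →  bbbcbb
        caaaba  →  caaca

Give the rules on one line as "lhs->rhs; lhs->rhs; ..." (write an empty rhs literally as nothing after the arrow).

ab->c; cba->cb

  | ccbaab => ccbab => ccbb
  | bbbac
  | aaacbababac => aaacbbabac => aaacbbcac
  | abc => cc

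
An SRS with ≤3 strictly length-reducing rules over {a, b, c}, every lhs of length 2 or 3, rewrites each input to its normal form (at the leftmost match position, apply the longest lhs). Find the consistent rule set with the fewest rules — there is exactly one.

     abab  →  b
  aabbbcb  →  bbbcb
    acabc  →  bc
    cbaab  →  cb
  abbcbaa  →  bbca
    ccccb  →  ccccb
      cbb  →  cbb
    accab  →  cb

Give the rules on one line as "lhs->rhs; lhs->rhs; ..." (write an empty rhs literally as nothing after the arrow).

  | abab => bab => b
  | aabbbcb => abbbcb => bbbcb
  | acabc => abc => bc
  | cbaab => cab => cb

ab->b; ac->; ba->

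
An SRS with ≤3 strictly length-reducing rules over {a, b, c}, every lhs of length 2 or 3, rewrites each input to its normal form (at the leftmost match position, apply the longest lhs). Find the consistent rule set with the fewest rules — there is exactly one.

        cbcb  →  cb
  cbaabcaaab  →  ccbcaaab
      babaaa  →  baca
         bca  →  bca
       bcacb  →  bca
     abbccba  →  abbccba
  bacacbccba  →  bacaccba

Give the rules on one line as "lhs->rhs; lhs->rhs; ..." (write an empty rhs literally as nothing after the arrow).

  | cbcb => cb
  | cbaabcaaab => ccbcaaab
  | babaaa => baca
  | bca

acb->a; baa->c; bcb->b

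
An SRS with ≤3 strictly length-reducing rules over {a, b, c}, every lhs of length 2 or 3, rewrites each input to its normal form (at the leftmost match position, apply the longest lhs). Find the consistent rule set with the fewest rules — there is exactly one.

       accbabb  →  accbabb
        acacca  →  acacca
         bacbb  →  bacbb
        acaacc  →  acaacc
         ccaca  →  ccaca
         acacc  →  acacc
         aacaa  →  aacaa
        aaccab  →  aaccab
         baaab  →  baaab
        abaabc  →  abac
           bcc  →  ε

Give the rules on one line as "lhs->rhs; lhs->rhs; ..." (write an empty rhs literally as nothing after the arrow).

abc->c; bcc->

  | accbabb
  | acacca
  | bacbb
  | acaacc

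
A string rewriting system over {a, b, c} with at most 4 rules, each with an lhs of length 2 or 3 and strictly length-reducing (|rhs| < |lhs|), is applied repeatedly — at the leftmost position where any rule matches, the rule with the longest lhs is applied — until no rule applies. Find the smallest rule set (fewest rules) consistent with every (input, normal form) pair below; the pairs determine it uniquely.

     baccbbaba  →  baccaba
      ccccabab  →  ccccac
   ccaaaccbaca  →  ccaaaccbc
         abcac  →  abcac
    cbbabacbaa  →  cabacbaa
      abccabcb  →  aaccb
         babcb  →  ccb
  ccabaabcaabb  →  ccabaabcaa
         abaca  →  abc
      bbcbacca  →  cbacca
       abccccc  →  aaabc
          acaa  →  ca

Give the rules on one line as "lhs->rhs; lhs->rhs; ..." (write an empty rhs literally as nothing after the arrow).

  | baccbbaba => baccaba
  | ccccabab => ccccac
  | ccaaaccbaca => ccaaaccbc
  | abcac

aca->c; bab->c; bb->; bcc->ab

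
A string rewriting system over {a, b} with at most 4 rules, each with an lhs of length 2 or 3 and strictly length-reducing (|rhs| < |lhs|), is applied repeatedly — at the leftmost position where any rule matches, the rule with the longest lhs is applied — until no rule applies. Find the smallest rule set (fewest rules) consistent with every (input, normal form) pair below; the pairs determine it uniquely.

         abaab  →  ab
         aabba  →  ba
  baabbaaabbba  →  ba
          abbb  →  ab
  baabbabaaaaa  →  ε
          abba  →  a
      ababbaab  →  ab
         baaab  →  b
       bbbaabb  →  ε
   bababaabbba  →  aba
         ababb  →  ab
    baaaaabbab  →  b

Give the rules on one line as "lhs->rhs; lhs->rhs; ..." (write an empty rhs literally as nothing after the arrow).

aa->b; bab->; bb->; bba->bb

  | abaab => abbb => ab
  | aabba => bbba => ba
  | baabbaaabbba => bbbbaaabbba => bbaaabbba => bbaabbba => bbabbba => bbbbba => bbba => ba
  | abbb => ab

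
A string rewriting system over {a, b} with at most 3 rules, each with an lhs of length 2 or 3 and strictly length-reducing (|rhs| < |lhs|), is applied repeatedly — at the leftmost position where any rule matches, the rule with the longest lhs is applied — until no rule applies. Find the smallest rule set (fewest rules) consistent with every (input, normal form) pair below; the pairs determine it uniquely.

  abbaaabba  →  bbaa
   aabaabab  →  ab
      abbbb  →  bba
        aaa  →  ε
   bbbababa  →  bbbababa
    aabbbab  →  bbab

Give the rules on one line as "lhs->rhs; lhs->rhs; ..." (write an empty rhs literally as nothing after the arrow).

aaa->; aab->; abb->ba

  | abbaaabba => baaaabba => babba => bbaa
  | aabaabab => aabab => ab
  | abbbb => babb => bba
  | aaa => ε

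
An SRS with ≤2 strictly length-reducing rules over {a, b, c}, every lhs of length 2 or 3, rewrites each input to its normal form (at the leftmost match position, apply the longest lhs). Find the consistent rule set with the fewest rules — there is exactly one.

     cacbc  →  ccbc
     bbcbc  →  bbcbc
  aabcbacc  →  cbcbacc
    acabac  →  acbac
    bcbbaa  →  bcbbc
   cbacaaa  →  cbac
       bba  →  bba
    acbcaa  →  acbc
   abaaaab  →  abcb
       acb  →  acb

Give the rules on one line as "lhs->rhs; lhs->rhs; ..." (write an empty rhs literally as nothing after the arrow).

  | cacbc => ccbc
  | bbcbc
  | aabcbacc => cbcbacc
  | acabac => acbac

aa->c; ca->c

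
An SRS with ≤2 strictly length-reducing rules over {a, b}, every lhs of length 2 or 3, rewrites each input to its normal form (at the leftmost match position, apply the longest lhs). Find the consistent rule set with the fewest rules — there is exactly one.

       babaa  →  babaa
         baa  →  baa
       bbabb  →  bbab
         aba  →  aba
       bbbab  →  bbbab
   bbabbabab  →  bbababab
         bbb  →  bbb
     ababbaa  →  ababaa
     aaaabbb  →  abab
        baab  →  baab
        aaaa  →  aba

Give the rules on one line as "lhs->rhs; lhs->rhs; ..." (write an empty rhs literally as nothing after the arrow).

  | babaa
  | baa
  | bbabb => bbab
  | aba

aaa->ab; abb->ab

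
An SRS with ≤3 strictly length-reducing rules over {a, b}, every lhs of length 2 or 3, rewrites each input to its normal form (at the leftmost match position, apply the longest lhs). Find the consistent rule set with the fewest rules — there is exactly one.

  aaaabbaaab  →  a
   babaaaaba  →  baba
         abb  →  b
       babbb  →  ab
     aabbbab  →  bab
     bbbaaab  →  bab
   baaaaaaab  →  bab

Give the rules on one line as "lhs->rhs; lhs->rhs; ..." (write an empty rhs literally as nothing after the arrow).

  | aaaabbaaab => baabbaaab => bbbbaaab => abbaaab => aaaaab => baaab => bbab => aab => bb => a
  | babaaaaba => babbaaba => baaaaba => bbaaba => aaaba => baba
  | abb => aa => b
  | babbb => baab => bbb => ab

aa->b; bb->a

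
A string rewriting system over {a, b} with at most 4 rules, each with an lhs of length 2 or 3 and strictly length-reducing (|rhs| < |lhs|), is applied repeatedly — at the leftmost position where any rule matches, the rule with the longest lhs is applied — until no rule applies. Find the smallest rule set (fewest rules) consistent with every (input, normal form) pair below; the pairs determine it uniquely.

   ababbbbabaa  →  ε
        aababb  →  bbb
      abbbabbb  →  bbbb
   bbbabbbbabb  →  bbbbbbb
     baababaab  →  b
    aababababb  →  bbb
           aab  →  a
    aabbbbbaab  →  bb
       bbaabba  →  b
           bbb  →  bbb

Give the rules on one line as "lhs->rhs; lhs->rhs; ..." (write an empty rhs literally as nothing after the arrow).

  | ababbbbabaa => aabbbbabaa => abbbabaa => bbabaa => bbaa => ba => ε
  | aababb => aaabb => bbb
  | abbbabbb => bbabbb => bbbb
  | bbbabbbbabb => bbbbbbabb => bbbbbbb

aaa->b; ab->; aba->aa; ba->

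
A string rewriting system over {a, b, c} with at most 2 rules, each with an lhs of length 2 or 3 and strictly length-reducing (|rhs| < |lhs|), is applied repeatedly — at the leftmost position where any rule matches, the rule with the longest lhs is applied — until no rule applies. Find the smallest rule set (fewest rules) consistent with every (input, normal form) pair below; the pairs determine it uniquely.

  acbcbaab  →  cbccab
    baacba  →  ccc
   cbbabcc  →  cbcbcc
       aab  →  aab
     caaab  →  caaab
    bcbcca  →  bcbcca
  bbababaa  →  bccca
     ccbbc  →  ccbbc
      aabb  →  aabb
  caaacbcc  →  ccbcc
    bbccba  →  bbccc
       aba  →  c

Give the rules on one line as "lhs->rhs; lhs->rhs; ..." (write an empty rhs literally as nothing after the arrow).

ac->c; ba->c

  | acbcbaab => cbcbaab => cbccab
  | baacba => cacba => ccba => ccc
  | cbbabcc => cbcbcc
  | aab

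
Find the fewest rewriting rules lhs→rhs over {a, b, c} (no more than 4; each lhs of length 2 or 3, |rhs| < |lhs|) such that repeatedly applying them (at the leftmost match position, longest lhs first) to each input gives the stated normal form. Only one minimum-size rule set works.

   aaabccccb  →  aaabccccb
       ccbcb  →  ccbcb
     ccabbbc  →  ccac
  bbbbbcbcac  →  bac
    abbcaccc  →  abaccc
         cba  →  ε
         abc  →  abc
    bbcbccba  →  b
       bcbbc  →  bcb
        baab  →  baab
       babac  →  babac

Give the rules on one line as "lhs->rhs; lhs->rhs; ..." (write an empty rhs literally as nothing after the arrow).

  | aaabccccb
  | ccbcb
  | ccabbbc => ccac
  | bbbbbcbcac => bbcbcac => bbcac => bac

bbb->; bbc->b; cba->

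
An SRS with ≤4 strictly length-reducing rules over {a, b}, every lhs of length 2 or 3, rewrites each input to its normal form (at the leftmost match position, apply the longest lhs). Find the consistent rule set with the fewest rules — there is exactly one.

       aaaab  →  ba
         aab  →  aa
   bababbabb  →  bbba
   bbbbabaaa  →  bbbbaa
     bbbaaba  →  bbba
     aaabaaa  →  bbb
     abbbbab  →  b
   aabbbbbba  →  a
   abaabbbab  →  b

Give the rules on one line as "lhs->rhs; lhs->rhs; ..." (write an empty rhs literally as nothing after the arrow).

  | aaaab => bab => ba
  | aab => aa
  | bababbabb => bbbabb => bbbab => bbba
  | bbbbabaaa => bbbbaa

aaa->b; ab->a; aba->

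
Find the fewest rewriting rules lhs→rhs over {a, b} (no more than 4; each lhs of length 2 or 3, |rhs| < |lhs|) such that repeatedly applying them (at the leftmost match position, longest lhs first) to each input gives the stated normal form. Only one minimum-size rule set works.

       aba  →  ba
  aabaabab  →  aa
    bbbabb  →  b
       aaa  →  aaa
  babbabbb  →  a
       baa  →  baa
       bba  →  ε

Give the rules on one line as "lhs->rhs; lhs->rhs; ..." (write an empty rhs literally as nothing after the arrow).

aab->a; ab->b; bb->a; bba->

  | aba => ba
  | aabaabab => aaabab => aaab => aa
  | bbbabb => ababb => babb => bbb => ab => b
  | aaa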